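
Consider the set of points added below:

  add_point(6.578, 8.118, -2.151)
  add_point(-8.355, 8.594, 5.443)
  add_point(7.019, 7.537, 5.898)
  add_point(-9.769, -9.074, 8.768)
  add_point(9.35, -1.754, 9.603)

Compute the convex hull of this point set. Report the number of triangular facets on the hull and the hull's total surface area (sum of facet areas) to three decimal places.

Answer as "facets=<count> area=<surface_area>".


facets=6 area=652.623

5 of the 5 inputs are extreme points: [0, 1, 2, 3, 4].

Facet areas (half cross-product norm):
  f1: (p1, p4, p3) → 168.0331
  f2: (p0, p4, p3) → 159.7268
  f3: (p0, p1, p3) → 149.9237
  f4: (p2, p1, p4) → 75.5485
  f5: (p2, p0, p4) → 37.3367
  f6: (p2, p0, p1) → 62.0542
Σ area = 652.623

Euler: V−E+F = 5−9+6 = 2.


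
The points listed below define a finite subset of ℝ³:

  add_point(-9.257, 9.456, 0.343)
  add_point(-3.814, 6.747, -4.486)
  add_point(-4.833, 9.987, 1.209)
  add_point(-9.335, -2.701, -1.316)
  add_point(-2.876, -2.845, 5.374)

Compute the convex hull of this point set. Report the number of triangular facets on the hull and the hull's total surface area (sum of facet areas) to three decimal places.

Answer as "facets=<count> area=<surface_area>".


facets=6 area=242.450

Points on the hull: [0, 1, 2, 3, 4] (5 of 5).

Area of each hull facet:
  f1: (p1, p4, p3) → 52.5720
  f2: (p1, p2, p4) → 44.0938
  f3: (p0, p4, p3) → 56.8439
  f4: (p0, p2, p4) → 30.8189
  f5: (p0, p1, p3) → 43.1102
  f6: (p0, p1, p2) → 15.0110
Σ area = 242.450

Euler: V−E+F = 5−9+6 = 2.


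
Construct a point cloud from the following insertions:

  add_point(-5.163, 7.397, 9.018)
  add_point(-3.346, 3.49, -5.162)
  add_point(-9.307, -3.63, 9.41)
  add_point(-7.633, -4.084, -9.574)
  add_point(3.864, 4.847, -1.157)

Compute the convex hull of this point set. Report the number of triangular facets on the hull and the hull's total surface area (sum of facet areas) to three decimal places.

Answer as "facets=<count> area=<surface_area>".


Points on the hull: [0, 1, 2, 3, 4] (5 of 5).

Facet areas (half cross-product norm):
  f1: (p0, p4, p2) → 81.2863
  f2: (p3, p4, p2) → 143.0539
  f3: (p3, p0, p2) → 112.2455
  f4: (p1, p0, p4) → 56.8879
  f5: (p1, p3, p4) → 28.2298
  f6: (p1, p3, p0) → 58.7247
Σ area = 480.428

Euler: V−E+F = 5−9+6 = 2.

facets=6 area=480.428


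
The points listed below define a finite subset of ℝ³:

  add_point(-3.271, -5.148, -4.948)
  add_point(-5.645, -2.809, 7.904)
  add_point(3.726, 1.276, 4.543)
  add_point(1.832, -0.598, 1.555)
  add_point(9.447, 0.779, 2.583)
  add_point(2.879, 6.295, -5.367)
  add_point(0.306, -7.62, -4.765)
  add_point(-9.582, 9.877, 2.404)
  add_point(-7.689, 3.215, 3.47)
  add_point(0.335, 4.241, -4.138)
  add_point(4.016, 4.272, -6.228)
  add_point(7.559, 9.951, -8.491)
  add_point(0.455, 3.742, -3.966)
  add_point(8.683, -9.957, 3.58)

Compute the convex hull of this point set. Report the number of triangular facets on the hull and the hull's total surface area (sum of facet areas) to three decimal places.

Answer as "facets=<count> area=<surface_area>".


Extreme-point indices: [0, 1, 2, 4, 6, 7, 8, 11, 13] — 9 of 14 on the boundary.

Triangle areas on the boundary:
  f1: (p11, p4, p7) → 140.3990
  f2: (p11, p13, p4) → 56.7785
  f3: (p0, p11, p7) → 155.5825
  f4: (p6, p11, p13) → 116.5991
  f5: (p6, p0, p11) → 41.1590
  f6: (p6, p1, p13) → 86.3608
  f7: (p6, p1, p0) → 28.2687
  f8: (p2, p13, p4) → 32.7905
  f9: (p2, p1, p13) → 66.2380
  f10: (p2, p4, p7) → 30.0156
  f11: (p2, p1, p7) → 75.5271
  f12: (p8, p0, p7) → 34.7694
  f13: (p8, p1, p7) → 12.0203
  f14: (p8, p1, p0) → 47.8328
Σ area = 924.342

Check V−E+F: 9 − 21 + 14 = 2.

facets=14 area=924.342


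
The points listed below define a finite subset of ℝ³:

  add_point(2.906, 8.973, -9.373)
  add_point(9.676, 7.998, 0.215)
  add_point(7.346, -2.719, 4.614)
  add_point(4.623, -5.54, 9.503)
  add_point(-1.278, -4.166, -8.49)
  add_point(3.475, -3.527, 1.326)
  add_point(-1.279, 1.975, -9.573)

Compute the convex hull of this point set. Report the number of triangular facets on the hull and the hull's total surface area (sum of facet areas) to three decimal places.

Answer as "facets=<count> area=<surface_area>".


Points on the hull: [0, 1, 2, 3, 4, 6] (6 of 7).

Triangle areas on the boundary:
  f1: (p0, p3, p6) → 86.1732
  f2: (p0, p3, p1) → 95.2643
  f3: (p4, p3, p6) → 57.5244
  f4: (p4, p0, p6) → 13.7746
  f5: (p4, p0, p1) → 81.2916
  f6: (p2, p3, p1) → 22.9695
  f7: (p2, p4, p1) → 92.4240
  f8: (p2, p4, p3) → 45.8669
Σ area = 495.289

Euler characteristic 6−12+8 = 2 ✓

facets=8 area=495.289


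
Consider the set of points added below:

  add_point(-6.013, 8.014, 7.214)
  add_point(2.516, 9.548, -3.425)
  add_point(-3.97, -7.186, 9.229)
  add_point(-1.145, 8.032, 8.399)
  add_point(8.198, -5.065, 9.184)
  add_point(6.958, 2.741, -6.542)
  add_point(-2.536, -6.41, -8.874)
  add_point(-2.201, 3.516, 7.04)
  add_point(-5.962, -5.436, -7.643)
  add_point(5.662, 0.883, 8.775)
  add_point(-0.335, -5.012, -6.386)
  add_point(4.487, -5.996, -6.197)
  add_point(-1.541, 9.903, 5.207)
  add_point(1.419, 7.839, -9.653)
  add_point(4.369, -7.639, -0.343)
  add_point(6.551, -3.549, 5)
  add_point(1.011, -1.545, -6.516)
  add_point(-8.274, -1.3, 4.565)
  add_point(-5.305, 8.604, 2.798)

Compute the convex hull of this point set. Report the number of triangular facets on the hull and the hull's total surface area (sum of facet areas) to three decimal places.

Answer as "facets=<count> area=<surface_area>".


facets=26 area=1101.039

Hull vertices (15/19): indices [0, 1, 2, 3, 4, 5, 6, 8, 9, 11, 12, 13, 14, 17, 18].

Facet areas (half cross-product norm):
  f1: (p1, p18, p12) → 22.0067
  f2: (p1, p18, p13) → 29.6184
  f3: (p11, p6, p13) → 53.4479
  f4: (p3, p2, p4) → 89.7307
  f5: (p8, p2, p17) → 55.5327
  f6: (p8, p2, p6) → 31.5938
  f7: (p8, p18, p17) → 68.3944
  f8: (p8, p6, p13) → 27.9005
  f9: (p8, p18, p13) → 103.6608
  f10: (p5, p11, p4) → 71.7570
  f11: (p5, p11, p13) → 33.3855
  f12: (p5, p1, p13) → 25.3325
  f13: (p14, p2, p4) → 60.0618
  f14: (p14, p11, p4) → 19.5814
  f15: (p14, p2, p6) → 69.1526
  f16: (p14, p11, p6) → 21.7651
  f17: (p9, p3, p4) → 11.2218
  f18: (p9, p5, p4) → 49.6661
  f19: (p9, p5, p1) → 64.2248
  f20: (p9, p1, p12) → 57.6523
  f21: (p9, p3, p12) → 16.2241
  f22: (p0, p2, p17) → 39.8016
  f23: (p0, p3, p2) → 38.2780
  f24: (p0, p18, p17) → 22.3107
  f25: (p0, p18, p12) → 9.8592
  f26: (p0, p3, p12) → 8.8790
Σ area = 1101.039

Euler: V−E+F = 15−39+26 = 2.


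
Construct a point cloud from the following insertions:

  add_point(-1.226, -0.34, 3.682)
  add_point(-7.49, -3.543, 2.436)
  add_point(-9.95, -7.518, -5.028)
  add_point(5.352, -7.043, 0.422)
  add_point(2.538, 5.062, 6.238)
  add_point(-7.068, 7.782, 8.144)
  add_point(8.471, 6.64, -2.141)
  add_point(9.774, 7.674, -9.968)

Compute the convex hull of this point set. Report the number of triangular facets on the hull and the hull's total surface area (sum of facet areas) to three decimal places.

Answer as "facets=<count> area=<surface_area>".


facets=10 area=836.258

7 of the 8 inputs are extreme points: [1, 2, 3, 4, 5, 6, 7].

Triangle areas on the boundary:
  f1: (p5, p7, p2) → 233.2730
  f2: (p3, p7, p2) → 150.4523
  f3: (p1, p5, p2) → 34.0161
  f4: (p1, p3, p2) → 59.2649
  f5: (p1, p3, p5) → 82.2950
  f6: (p4, p3, p5) → 60.0064
  f7: (p6, p5, p7) → 55.6852
  f8: (p6, p4, p5) → 40.0965
  f9: (p6, p3, p7) → 53.7737
  f10: (p6, p4, p3) → 67.3953
Σ area = 836.258

Euler characteristic 7−15+10 = 2 ✓


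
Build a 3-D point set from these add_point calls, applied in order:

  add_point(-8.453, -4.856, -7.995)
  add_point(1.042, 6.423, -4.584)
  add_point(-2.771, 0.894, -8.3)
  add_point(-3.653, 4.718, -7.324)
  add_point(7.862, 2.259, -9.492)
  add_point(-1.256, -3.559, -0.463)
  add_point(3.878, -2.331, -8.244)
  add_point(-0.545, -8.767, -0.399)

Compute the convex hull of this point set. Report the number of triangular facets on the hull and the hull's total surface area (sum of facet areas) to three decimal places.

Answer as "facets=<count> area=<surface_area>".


facets=12 area=386.307

Extreme-point indices: [0, 1, 2, 3, 4, 5, 6, 7] — 8 of 8 on the boundary.

Facet areas (half cross-product norm):
  f1: (p3, p1, p4) → 26.0898
  f2: (p6, p4, p0) → 24.3785
  f3: (p6, p7, p0) → 59.4307
  f4: (p6, p7, p4) → 19.1928
  f5: (p2, p4, p0) → 26.9432
  f6: (p2, p3, p0) → 14.0712
  f7: (p2, p3, p4) → 21.6467
  f8: (p5, p3, p1) → 30.3476
  f9: (p5, p7, p4) → 34.9653
  f10: (p5, p1, p4) → 51.6916
  f11: (p5, p7, p0) → 27.5866
  f12: (p5, p3, p0) → 49.9627
Σ area = 386.307

Check V−E+F: 8 − 18 + 12 = 2.


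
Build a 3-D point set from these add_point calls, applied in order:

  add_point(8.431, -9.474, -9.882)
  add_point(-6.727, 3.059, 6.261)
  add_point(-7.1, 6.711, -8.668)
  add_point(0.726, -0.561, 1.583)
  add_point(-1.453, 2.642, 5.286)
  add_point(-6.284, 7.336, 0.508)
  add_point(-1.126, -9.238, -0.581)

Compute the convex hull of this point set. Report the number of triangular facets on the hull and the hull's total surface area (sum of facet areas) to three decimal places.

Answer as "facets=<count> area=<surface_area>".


facets=8 area=589.921

Points on the hull: [0, 1, 2, 4, 5, 6] (6 of 7).

Triangle areas on the boundary:
  f1: (p5, p0, p2) → 103.6215
  f2: (p5, p1, p2) → 21.9228
  f3: (p6, p0, p2) → 125.5290
  f4: (p6, p1, p2) → 113.1127
  f5: (p4, p5, p0) → 88.5043
  f6: (p4, p5, p1) → 19.0716
  f7: (p4, p6, p0) → 83.0520
  f8: (p4, p6, p1) → 35.1066
Σ area = 589.921

Euler: V−E+F = 6−12+8 = 2.


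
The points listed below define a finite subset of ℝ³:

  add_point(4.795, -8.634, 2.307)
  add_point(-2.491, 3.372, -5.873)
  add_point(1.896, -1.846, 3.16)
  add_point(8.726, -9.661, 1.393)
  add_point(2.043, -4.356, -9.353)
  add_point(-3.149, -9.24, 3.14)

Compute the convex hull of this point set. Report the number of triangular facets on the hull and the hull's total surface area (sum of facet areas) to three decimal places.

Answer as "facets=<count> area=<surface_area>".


Hull vertices (6/6): indices [0, 1, 2, 3, 4, 5].

Facet areas (half cross-product norm):
  f1: (p4, p3, p5) → 76.1779
  f2: (p4, p1, p5) → 67.5595
  f3: (p4, p1, p3) → 63.7298
  f4: (p2, p1, p5) → 49.9916
  f5: (p2, p1, p3) → 52.9029
  f6: (p0, p3, p5) → 5.6785
  f7: (p0, p2, p5) → 28.0956
  f8: (p0, p2, p3) → 12.1540
Σ area = 356.290

Check V−E+F: 6 − 12 + 8 = 2.

facets=8 area=356.290


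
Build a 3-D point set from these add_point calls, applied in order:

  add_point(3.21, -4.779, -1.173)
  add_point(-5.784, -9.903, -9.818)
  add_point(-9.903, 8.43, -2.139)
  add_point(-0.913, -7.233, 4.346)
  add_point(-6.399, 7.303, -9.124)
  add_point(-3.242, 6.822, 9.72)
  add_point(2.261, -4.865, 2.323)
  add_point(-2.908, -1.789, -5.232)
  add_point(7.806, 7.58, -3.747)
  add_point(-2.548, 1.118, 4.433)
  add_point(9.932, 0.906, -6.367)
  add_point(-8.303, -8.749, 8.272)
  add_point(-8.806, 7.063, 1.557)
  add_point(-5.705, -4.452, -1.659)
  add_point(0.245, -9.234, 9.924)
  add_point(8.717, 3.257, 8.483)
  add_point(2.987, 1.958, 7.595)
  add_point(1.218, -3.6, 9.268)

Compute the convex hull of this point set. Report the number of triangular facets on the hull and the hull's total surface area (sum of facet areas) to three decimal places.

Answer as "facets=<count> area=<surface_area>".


10 of the 18 inputs are extreme points: [1, 2, 4, 5, 8, 10, 11, 12, 14, 15].

Triangle areas on the boundary:
  f1: (p14, p1, p10) → 181.1970
  f2: (p15, p14, p10) → 114.3431
  f3: (p4, p1, p2) → 66.7309
  f4: (p4, p1, p10) → 141.0864
  f5: (p11, p1, p2) → 165.0366
  f6: (p11, p14, p1) → 79.6940
  f7: (p8, p15, p10) → 48.6187
  f8: (p8, p4, p10) → 56.3533
  f9: (p8, p4, p2) → 59.6745
  f10: (p12, p11, p2) → 26.1464
  f11: (p5, p15, p14) → 90.4425
  f12: (p5, p11, p14) → 69.0828
  f13: (p5, p12, p11) → 79.1669
  f14: (p5, p8, p15) → 81.3416
  f15: (p5, p8, p2) → 111.1295
  f16: (p5, p12, p2) → 8.5749
Σ area = 1378.619

Euler characteristic 10−24+16 = 2 ✓

facets=16 area=1378.619


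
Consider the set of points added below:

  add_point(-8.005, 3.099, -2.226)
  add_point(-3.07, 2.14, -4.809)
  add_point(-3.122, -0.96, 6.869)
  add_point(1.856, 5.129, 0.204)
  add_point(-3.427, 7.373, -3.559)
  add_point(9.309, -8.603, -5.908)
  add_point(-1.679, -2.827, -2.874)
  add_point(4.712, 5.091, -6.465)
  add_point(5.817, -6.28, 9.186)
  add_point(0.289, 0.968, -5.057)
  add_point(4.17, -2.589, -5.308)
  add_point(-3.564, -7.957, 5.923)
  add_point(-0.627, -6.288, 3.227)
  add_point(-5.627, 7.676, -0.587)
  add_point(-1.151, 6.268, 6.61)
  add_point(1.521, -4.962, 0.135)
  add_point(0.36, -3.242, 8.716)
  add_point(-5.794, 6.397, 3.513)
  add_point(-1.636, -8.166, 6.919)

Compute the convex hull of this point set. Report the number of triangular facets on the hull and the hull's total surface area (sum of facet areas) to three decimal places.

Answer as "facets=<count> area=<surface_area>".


Hull vertices (14/19): indices [0, 1, 2, 4, 5, 6, 7, 8, 11, 13, 14, 16, 17, 18].

Triangle areas on the boundary:
  f1: (p8, p7, p5) → 111.4989
  f2: (p14, p8, p7) → 104.2531
  f3: (p1, p7, p5) → 61.2718
  f4: (p6, p11, p0) → 44.5553
  f5: (p6, p11, p5) → 65.5737
  f6: (p6, p1, p0) → 15.2119
  f7: (p6, p1, p5) → 29.5992
  f8: (p18, p8, p5) → 62.4670
  f9: (p18, p11, p5) → 17.8984
  f10: (p4, p14, p7) → 46.6395
  f11: (p4, p13, p14) → 14.9370
  f12: (p4, p13, p0) → 10.0264
  f13: (p4, p1, p0) → 14.3929
  f14: (p4, p1, p7) → 22.2565
  f15: (p17, p13, p14) → 10.3639
  f16: (p17, p2, p14) → 20.5935
  f17: (p17, p13, p0) → 11.6284
  f18: (p17, p11, p0) → 49.3525
  f19: (p17, p2, p11) → 18.7716
  f20: (p16, p18, p11) → 5.6630
  f21: (p16, p2, p11) → 14.8101
  f22: (p16, p18, p8) → 17.4909
  f23: (p16, p14, p8) → 24.2786
  f24: (p16, p2, p14) → 16.3055
Σ area = 809.840

Euler: V−E+F = 14−36+24 = 2.

facets=24 area=809.840


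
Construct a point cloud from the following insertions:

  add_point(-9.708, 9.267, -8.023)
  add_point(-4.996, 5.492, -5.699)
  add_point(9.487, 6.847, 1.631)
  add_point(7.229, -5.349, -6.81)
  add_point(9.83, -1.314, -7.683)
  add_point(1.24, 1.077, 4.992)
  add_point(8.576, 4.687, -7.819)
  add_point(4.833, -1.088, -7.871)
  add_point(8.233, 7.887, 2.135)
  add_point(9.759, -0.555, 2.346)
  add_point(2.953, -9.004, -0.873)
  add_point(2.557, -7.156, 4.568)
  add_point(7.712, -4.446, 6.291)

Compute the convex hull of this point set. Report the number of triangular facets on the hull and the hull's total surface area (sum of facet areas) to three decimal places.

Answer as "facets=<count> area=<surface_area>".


Extreme-point indices: [0, 2, 3, 4, 5, 6, 7, 8, 9, 10, 11, 12] — 12 of 13 on the boundary.

Area of each hull facet:
  f1: (p3, p10, p0) → 91.4296
  f2: (p3, p12, p4) → 31.8930
  f3: (p3, p12, p10) → 39.7089
  f4: (p11, p10, p0) → 67.2486
  f5: (p11, p12, p10) → 16.3666
  f6: (p6, p8, p0) → 98.1445
  f7: (p9, p12, p4) → 23.3389
  f8: (p7, p3, p0) → 20.6992
  f9: (p7, p3, p4) → 10.6588
  f10: (p7, p6, p0) → 61.3707
  f11: (p7, p6, p4) → 14.8636
  f12: (p5, p8, p12) → 43.7240
  f13: (p5, p11, p12) → 24.0142
  f14: (p5, p8, p0) → 95.6420
  f15: (p5, p11, p0) → 68.9358
  f16: (p2, p8, p12) → 9.8967
  f17: (p2, p9, p12) → 15.5496
  f18: (p2, p9, p4) → 37.4148
  f19: (p2, p6, p4) → 29.3842
  f20: (p2, p6, p8) → 7.7664
Σ area = 808.050

Euler characteristic 12−30+20 = 2 ✓

facets=20 area=808.050


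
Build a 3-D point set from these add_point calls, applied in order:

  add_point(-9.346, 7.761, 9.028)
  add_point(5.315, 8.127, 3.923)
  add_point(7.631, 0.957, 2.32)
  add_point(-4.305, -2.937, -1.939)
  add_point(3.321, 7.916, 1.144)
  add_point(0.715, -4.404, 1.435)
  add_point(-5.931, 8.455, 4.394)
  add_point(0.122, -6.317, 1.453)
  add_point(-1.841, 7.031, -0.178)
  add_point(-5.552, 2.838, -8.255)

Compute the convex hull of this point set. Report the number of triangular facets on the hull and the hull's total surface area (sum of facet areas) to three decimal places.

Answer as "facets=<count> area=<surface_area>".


facets=14 area=569.489

Extreme-point indices: [0, 1, 2, 3, 4, 6, 7, 8, 9] — 9 of 10 on the boundary.

Triangle areas on the boundary:
  f1: (p7, p2, p0) → 95.5974
  f2: (p9, p7, p2) → 75.6563
  f3: (p1, p2, p0) → 56.4545
  f4: (p3, p7, p0) → 51.5035
  f5: (p3, p9, p0) → 69.7423
  f6: (p3, p9, p7) → 15.9854
  f7: (p6, p9, p0) → 28.7531
  f8: (p6, p1, p0) → 25.6606
  f9: (p4, p9, p2) → 56.9958
  f10: (p4, p1, p2) → 13.1820
  f11: (p4, p6, p1) → 16.1720
  f12: (p8, p6, p9) → 27.6688
  f13: (p8, p4, p9) → 20.5730
  f14: (p8, p4, p6) → 15.5441
Σ area = 569.489

Check V−E+F: 9 − 21 + 14 = 2.


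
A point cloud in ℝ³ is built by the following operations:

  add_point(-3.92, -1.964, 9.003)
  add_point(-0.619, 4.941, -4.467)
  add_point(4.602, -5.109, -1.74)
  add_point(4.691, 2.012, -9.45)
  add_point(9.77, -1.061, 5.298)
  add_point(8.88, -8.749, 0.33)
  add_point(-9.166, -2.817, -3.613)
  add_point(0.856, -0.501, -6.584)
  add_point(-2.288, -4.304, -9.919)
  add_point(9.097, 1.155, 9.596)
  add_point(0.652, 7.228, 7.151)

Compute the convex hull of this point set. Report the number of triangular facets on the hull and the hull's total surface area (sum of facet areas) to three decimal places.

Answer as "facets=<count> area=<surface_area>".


Hull vertices (9/11): indices [0, 1, 3, 4, 5, 6, 8, 9, 10].

Per-facet area ½‖(b−a)×(c−a)‖:
  f1: (p0, p10, p6) → 71.2805
  f2: (p1, p10, p6) → 68.2836
  f3: (p1, p8, p6) → 47.9338
  f4: (p9, p0, p10) → 54.6644
  f5: (p5, p9, p4) → 12.1239
  f6: (p5, p9, p0) → 88.7324
  f7: (p5, p8, p6) → 74.0359
  f8: (p5, p0, p6) → 113.0498
  f9: (p3, p1, p8) → 36.0851
  f10: (p3, p5, p8) → 69.2335
  f11: (p3, p5, p4) → 67.9025
  f12: (p3, p9, p4) → 28.2781
  f13: (p3, p1, p10) → 36.7131
  f14: (p3, p9, p10) → 94.6053
Σ area = 862.922

Check V−E+F: 9 − 21 + 14 = 2.

facets=14 area=862.922


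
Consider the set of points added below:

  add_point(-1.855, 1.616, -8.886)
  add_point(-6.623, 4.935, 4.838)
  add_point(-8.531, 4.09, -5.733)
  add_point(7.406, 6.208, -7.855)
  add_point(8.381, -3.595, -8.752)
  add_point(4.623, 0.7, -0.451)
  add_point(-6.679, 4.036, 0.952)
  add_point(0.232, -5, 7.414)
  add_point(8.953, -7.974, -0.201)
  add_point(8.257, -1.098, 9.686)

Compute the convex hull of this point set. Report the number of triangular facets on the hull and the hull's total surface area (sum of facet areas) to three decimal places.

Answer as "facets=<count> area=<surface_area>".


Hull vertices (8/10): indices [0, 1, 2, 3, 4, 7, 8, 9].

Triangle areas on the boundary:
  f1: (p9, p3, p8) → 96.9737
  f2: (p7, p8, p2) → 108.9327
  f3: (p7, p9, p8) → 51.0581
  f4: (p4, p3, p8) → 44.1044
  f5: (p1, p7, p2) → 64.5506
  f6: (p1, p7, p9) → 55.7395
  f7: (p1, p3, p2) → 87.2301
  f8: (p1, p9, p3) → 142.8943
  f9: (p0, p8, p2) → 55.9916
  f10: (p0, p4, p8) → 53.2263
  f11: (p0, p3, p2) → 32.8396
  f12: (p0, p4, p3) → 47.9520
Σ area = 841.493

Euler: V−E+F = 8−18+12 = 2.

facets=12 area=841.493


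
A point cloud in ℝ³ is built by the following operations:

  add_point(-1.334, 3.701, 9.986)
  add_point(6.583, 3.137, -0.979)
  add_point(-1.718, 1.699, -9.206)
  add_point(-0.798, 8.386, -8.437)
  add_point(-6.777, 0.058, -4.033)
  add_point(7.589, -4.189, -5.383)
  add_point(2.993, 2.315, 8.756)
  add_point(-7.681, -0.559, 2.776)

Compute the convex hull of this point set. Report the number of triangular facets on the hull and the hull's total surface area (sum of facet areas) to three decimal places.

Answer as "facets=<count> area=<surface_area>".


Hull vertices (8/8): indices [0, 1, 2, 3, 4, 5, 6, 7].

Area of each hull facet:
  f1: (p0, p3, p7) → 83.5877
  f2: (p2, p3, p5) → 37.0665
  f3: (p6, p5, p7) → 98.3096
  f4: (p6, p0, p7) → 23.9030
  f5: (p6, p0, p3) → 43.7925
  f6: (p4, p5, p7) → 50.9352
  f7: (p4, p2, p5) → 42.3369
  f8: (p4, p3, p7) → 32.7052
  f9: (p4, p2, p3) → 24.5198
  f10: (p1, p3, p5) → 50.0677
  f11: (p1, p6, p5) → 39.9622
  f12: (p1, p6, p3) → 55.6108
Σ area = 582.797

Euler characteristic 8−18+12 = 2 ✓

facets=12 area=582.797


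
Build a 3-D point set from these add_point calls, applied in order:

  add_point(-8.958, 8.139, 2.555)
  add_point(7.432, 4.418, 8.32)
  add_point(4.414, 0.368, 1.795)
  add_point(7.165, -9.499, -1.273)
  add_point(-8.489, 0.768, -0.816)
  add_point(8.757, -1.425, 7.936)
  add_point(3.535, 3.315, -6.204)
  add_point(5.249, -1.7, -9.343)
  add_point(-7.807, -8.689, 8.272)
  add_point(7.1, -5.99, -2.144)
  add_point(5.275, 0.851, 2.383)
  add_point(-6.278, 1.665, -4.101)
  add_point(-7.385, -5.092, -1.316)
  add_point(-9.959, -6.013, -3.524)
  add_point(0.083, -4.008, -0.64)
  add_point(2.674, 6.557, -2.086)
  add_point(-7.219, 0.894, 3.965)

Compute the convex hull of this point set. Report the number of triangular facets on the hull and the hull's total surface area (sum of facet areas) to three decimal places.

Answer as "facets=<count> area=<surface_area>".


Points on the hull: [0, 1, 3, 5, 6, 7, 8, 9, 11, 13, 15] (11 of 17).

Per-facet area ½‖(b−a)×(c−a)‖:
  f1: (p8, p0, p13) → 93.0904
  f2: (p11, p0, p13) → 37.1026
  f3: (p11, p7, p13) → 55.0428
  f4: (p3, p8, p5) → 103.9264
  f5: (p3, p7, p13) → 92.3733
  f6: (p3, p8, p13) → 101.9420
  f7: (p1, p7, p5) → 52.9026
  f8: (p1, p15, p0) → 73.2840
  f9: (p1, p8, p5) → 53.3392
  f10: (p1, p8, p0) → 147.5166
  f11: (p6, p11, p7) → 30.3943
  f12: (p6, p1, p7) → 40.7762
  f13: (p6, p1, p15) → 26.5040
  f14: (p6, p11, p0) → 46.8616
  f15: (p6, p15, p0) → 28.8169
  f16: (p9, p7, p5) → 38.9858
  f17: (p9, p3, p5) → 19.9132
  f18: (p9, p3, p7) → 11.2168
Σ area = 1053.989

Euler: V−E+F = 11−27+18 = 2.

facets=18 area=1053.989


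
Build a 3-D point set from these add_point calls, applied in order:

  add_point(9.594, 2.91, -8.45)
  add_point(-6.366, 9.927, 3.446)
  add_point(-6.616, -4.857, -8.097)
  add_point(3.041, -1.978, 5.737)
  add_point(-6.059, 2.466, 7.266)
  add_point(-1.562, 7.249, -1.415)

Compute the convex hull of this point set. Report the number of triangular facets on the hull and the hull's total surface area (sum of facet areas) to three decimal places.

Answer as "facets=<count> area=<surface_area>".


facets=8 area=607.871

Extreme-point indices: [0, 1, 2, 3, 4, 5] — 6 of 6 on the boundary.

Area of each hull facet:
  f1: (p4, p1, p2) → 71.3822
  f2: (p3, p0, p2) → 126.8817
  f3: (p3, p4, p2) → 83.3942
  f4: (p3, p1, p0) → 124.7865
  f5: (p3, p4, p1) → 40.2282
  f6: (p5, p0, p2) → 99.9014
  f7: (p5, p1, p2) → 50.0702
  f8: (p5, p1, p0) → 11.2266
Σ area = 607.871

Euler: V−E+F = 6−12+8 = 2.


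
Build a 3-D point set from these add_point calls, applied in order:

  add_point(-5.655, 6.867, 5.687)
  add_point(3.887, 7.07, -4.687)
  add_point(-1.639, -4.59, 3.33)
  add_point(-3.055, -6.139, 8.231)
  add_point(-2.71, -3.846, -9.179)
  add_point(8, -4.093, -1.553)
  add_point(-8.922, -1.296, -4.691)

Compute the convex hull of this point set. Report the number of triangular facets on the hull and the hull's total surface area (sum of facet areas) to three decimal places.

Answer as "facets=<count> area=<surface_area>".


facets=8 area=642.799

6 of the 7 inputs are extreme points: [0, 1, 3, 4, 5, 6].

Facet areas (half cross-product norm):
  f1: (p0, p1, p6) → 88.2667
  f2: (p0, p3, p6) → 84.6523
  f3: (p0, p1, p5) → 86.6822
  f4: (p0, p3, p5) → 99.9939
  f5: (p4, p1, p6) → 54.4960
  f6: (p4, p1, p5) → 72.7535
  f7: (p4, p3, p6) → 60.3810
  f8: (p4, p3, p5) → 95.5732
Σ area = 642.799

Euler characteristic 6−12+8 = 2 ✓


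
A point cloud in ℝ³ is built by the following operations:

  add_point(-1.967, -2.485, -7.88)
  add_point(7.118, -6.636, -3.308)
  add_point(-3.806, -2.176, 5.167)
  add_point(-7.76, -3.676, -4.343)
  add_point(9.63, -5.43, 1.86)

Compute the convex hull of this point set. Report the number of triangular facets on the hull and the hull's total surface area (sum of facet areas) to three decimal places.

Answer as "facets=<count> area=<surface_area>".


Hull vertices (5/5): indices [0, 1, 2, 3, 4].

Triangle areas on the boundary:
  f1: (p0, p2, p3) → 35.5811
  f2: (p0, p2, p4) → 87.1131
  f3: (p1, p2, p3) → 72.3147
  f4: (p1, p2, p4) → 41.2403
  f5: (p1, p0, p3) → 34.4138
  f6: (p1, p0, p4) → 24.7099
Σ area = 295.373

Euler: V−E+F = 5−9+6 = 2.

facets=6 area=295.373


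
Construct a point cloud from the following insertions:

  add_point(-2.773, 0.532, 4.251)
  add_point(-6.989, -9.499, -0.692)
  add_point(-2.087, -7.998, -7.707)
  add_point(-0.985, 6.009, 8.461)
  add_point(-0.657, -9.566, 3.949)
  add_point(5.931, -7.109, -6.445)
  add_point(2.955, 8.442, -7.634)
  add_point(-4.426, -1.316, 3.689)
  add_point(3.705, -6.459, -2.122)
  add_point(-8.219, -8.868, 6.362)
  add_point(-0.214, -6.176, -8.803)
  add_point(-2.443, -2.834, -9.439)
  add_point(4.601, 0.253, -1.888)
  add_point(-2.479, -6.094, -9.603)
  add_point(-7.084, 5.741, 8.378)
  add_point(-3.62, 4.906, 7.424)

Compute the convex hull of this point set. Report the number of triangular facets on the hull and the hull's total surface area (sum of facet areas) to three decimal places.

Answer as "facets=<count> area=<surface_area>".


13 of the 16 inputs are extreme points: [1, 2, 3, 4, 5, 6, 8, 9, 10, 11, 12, 13, 14].

Triangle areas on the boundary:
  f1: (p4, p3, p9) → 63.4709
  f2: (p14, p3, p9) → 44.8165
  f3: (p14, p3, p6) → 49.7763
  f4: (p12, p6, p5) → 40.5279
  f5: (p12, p3, p6) → 66.3540
  f6: (p10, p6, p5) → 49.6828
  f7: (p10, p13, p5) → 0.8770
  f8: (p10, p13, p6) → 17.6957
  f9: (p2, p13, p5) → 10.9184
  f10: (p2, p4, p5) → 46.7553
  f11: (p11, p13, p6) → 8.8389
  f12: (p11, p14, p6) → 117.3033
  f13: (p8, p4, p3) → 64.9163
  f14: (p8, p12, p3) → 40.5301
  f15: (p8, p4, p5) → 10.3153
  f16: (p8, p12, p5) → 16.5333
  f17: (p1, p4, p9) → 25.3202
  f18: (p1, p2, p4) → 34.0976
  f19: (p1, p2, p13) → 9.4071
  f20: (p1, p11, p13) → 16.5102
  f21: (p1, p14, p9) → 52.0053
  f22: (p1, p11, p14) → 104.9543
Σ area = 891.607

Euler characteristic 13−33+22 = 2 ✓

facets=22 area=891.607


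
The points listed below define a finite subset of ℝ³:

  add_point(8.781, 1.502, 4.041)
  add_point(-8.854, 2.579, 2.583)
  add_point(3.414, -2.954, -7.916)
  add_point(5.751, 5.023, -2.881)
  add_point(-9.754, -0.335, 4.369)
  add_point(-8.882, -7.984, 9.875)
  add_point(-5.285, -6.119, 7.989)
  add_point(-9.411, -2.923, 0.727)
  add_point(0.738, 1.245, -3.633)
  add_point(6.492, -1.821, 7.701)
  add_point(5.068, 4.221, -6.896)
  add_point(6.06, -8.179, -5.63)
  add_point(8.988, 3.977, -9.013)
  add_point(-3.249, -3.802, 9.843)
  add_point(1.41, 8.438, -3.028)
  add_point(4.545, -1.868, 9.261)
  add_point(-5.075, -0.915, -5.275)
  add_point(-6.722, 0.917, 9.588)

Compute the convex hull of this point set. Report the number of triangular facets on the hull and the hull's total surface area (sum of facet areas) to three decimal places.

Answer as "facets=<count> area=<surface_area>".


facets=24 area=981.989

Extreme-point indices: [0, 1, 2, 4, 5, 7, 9, 11, 12, 13, 14, 15, 16, 17] — 14 of 18 on the boundary.

Per-facet area ½‖(b−a)×(c−a)‖:
  f1: (p14, p16, p12) → 61.6264
  f2: (p17, p5, p4) → 27.0586
  f3: (p0, p11, p12) → 77.4981
  f4: (p0, p14, p12) → 61.7764
  f5: (p0, p17, p15) → 38.7924
  f6: (p0, p17, p14) → 95.3035
  f7: (p2, p11, p12) → 25.4942
  f8: (p2, p16, p12) → 36.6729
  f9: (p2, p16, p11) → 25.2750
  f10: (p7, p5, p4) → 21.2061
  f11: (p7, p5, p11) → 91.0184
  f12: (p7, p16, p11) → 47.7680
  f13: (p13, p15, p5) → 11.0193
  f14: (p13, p17, p5) → 20.5728
  f15: (p13, p17, p15) → 21.8695
  f16: (p1, p17, p4) → 10.7933
  f17: (p1, p17, p14) → 47.2017
  f18: (p1, p14, p16) → 52.9340
  f19: (p1, p7, p4) → 7.9102
  f20: (p1, p7, p16) → 22.3457
  f21: (p9, p0, p11) → 37.9731
  f22: (p9, p0, p15) → 4.4226
  f23: (p9, p5, p11) → 123.1303
  f24: (p9, p15, p5) → 12.3261
Σ area = 981.989

Euler: V−E+F = 14−36+24 = 2.


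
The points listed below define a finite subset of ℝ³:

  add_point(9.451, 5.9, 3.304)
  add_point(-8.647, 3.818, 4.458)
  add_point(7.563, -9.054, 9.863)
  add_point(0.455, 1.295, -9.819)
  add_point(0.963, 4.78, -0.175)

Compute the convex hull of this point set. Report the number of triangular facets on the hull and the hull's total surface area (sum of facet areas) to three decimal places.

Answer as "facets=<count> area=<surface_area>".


facets=6 area=588.541

5 of the 5 inputs are extreme points: [0, 1, 2, 3, 4].

Per-facet area ½‖(b−a)×(c−a)‖:
  f1: (p2, p0, p1) → 145.5367
  f2: (p3, p2, p1) → 175.7400
  f3: (p3, p2, p0) → 136.1346
  f4: (p4, p0, p1) → 36.6516
  f5: (p4, p3, p1) → 51.8812
  f6: (p4, p3, p0) → 42.5969
Σ area = 588.541

Check V−E+F: 5 − 9 + 6 = 2.


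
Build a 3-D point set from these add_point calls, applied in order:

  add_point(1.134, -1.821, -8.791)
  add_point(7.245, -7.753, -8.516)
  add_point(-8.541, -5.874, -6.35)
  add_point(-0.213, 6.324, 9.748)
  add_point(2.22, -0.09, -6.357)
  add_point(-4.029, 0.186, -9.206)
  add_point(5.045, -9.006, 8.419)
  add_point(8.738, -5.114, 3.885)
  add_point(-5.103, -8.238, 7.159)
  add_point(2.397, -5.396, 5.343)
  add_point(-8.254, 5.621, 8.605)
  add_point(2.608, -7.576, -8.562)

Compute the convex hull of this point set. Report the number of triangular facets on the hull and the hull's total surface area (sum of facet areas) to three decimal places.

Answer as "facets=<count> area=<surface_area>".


Hull vertices (11/12): indices [0, 1, 2, 3, 4, 5, 6, 7, 8, 10, 11].

Facet areas (half cross-product norm):
  f1: (p10, p8, p2) → 100.2737
  f2: (p10, p5, p2) → 74.8644
  f3: (p10, p5, p3) → 77.6792
  f4: (p6, p3, p7) → 54.4892
  f5: (p6, p1, p7) → 40.0198
  f6: (p6, p10, p3) → 64.5640
  f7: (p6, p10, p8) → 70.3521
  f8: (p11, p5, p2) → 40.2273
  f9: (p11, p1, p5) → 17.4608
  f10: (p11, p8, p2) → 81.0084
  f11: (p11, p6, p8) → 85.0478
  f12: (p11, p6, p1) → 39.4638
  f13: (p4, p5, p3) → 58.3972
  f14: (p4, p3, p7) → 99.0448
  f15: (p4, p1, p7) → 56.7572
  f16: (p0, p1, p5) → 9.2475
  f17: (p0, p4, p5) → 8.6859
  f18: (p0, p4, p1) → 13.4590
Σ area = 991.042

Check V−E+F: 11 − 27 + 18 = 2.

facets=18 area=991.042


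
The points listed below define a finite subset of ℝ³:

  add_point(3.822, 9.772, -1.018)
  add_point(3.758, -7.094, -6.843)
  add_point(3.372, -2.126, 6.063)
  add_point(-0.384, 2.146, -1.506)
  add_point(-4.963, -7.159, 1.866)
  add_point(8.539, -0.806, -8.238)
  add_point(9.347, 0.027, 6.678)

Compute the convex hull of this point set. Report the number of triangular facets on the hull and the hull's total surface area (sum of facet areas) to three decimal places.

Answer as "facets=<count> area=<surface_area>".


facets=10 area=533.189

Extreme-point indices: [0, 1, 2, 3, 4, 5, 6] — 7 of 7 on the boundary.

Per-facet area ½‖(b−a)×(c−a)‖:
  f1: (p5, p0, p6) → 85.1385
  f2: (p1, p6, p4) → 94.2340
  f3: (p1, p5, p6) → 59.7182
  f4: (p2, p6, p4) → 12.0457
  f5: (p2, p0, p4) → 71.4553
  f6: (p2, p0, p6) → 42.5431
  f7: (p3, p5, p0) → 50.0783
  f8: (p3, p1, p5) → 43.2381
  f9: (p3, p0, p4) → 17.3401
  f10: (p3, p1, p4) → 57.3980
Σ area = 533.189

Euler characteristic 7−15+10 = 2 ✓


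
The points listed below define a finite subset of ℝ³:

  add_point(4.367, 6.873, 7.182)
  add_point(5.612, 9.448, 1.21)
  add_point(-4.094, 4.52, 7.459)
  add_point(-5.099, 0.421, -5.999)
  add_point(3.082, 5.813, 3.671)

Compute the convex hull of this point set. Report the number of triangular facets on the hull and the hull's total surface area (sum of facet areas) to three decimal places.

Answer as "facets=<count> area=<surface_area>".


Extreme-point indices: [0, 1, 2, 3, 4] — 5 of 5 on the boundary.

Area of each hull facet:
  f1: (p2, p1, p3) → 84.2734
  f2: (p0, p2, p3) → 61.5422
  f3: (p0, p2, p1) → 27.6224
  f4: (p4, p1, p3) → 33.8845
  f5: (p4, p0, p3) → 9.2738
  f6: (p4, p0, p1) → 9.8147
Σ area = 226.411

Euler: V−E+F = 5−9+6 = 2.

facets=6 area=226.411


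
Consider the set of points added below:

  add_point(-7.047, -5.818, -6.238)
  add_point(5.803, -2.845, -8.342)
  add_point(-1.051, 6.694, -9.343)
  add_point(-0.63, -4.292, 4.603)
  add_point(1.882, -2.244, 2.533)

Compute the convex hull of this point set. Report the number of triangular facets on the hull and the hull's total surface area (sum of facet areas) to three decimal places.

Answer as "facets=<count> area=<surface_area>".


Extreme-point indices: [0, 1, 2, 3, 4] — 5 of 5 on the boundary.

Area of each hull facet:
  f1: (p2, p1, p0) → 73.2670
  f2: (p3, p1, p0) → 78.4326
  f3: (p3, p2, p0) → 89.4152
  f4: (p4, p2, p1) → 67.3620
  f5: (p4, p3, p1) → 15.9116
  f6: (p4, p3, p2) → 23.0915
Σ area = 347.480

Check V−E+F: 5 − 9 + 6 = 2.

facets=6 area=347.480


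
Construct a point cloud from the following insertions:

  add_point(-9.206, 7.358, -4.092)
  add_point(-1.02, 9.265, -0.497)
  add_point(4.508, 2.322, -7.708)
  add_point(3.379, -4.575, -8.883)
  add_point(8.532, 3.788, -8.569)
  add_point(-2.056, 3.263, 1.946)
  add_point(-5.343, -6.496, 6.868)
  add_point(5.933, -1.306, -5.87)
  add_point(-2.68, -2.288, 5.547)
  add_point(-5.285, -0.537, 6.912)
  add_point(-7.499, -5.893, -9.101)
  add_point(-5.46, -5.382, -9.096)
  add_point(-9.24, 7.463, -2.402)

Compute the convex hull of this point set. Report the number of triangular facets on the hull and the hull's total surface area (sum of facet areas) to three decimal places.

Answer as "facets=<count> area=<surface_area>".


facets=18 area=770.409

Hull vertices (11/13): indices [0, 1, 3, 4, 6, 7, 8, 9, 10, 11, 12].

Facet areas (half cross-product norm):
  f1: (p10, p6, p12) → 111.5606
  f2: (p0, p10, p12) → 11.0189
  f3: (p0, p10, p4) → 123.2186
  f4: (p0, p1, p12) → 7.1368
  f5: (p0, p1, p4) → 59.3240
  f6: (p3, p10, p6) → 87.3918
  f7: (p8, p1, p4) → 89.7208
  f8: (p7, p3, p4) → 14.3302
  f9: (p7, p3, p6) → 45.4457
  f10: (p7, p8, p4) → 34.7489
  f11: (p7, p8, p6) → 30.3232
  f12: (p11, p10, p4) → 5.7967
  f13: (p11, p3, p4) → 34.8995
  f14: (p11, p3, p10) → 1.4498
  f15: (p9, p6, p12) → 30.4029
  f16: (p9, p8, p6) → 8.7904
  f17: (p9, p1, p12) → 52.6847
  f18: (p9, p8, p1) → 22.1658
Σ area = 770.409

Euler characteristic 11−27+18 = 2 ✓


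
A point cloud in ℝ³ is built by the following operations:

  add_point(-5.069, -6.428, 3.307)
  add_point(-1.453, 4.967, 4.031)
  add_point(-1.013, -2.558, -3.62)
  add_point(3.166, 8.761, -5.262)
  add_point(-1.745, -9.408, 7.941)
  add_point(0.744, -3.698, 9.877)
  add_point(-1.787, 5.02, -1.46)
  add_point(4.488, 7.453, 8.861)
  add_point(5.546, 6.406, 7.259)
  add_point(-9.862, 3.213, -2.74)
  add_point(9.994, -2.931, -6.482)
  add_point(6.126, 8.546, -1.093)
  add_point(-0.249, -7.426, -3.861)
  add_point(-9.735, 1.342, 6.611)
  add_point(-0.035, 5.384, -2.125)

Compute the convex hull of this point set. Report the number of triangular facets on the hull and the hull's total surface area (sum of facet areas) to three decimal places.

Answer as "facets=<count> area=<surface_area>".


facets=18 area=965.381

11 of the 15 inputs are extreme points: [0, 3, 4, 5, 7, 8, 9, 10, 11, 12, 13].

Triangle areas on the boundary:
  f1: (p3, p10, p9) → 96.8171
  f2: (p7, p3, p9) → 101.6360
  f3: (p12, p10, p9) → 78.1545
  f4: (p12, p4, p10) → 63.5525
  f5: (p13, p7, p9) → 74.3761
  f6: (p0, p12, p9) → 53.4242
  f7: (p0, p12, p4) → 27.0565
  f8: (p0, p13, p9) → 45.3213
  f9: (p0, p13, p4) → 28.7560
  f10: (p5, p13, p4) → 39.3496
  f11: (p5, p13, p7) → 70.5745
  f12: (p5, p8, p7) → 12.5453
  f13: (p5, p4, p10) → 61.3059
  f14: (p5, p8, p10) → 97.0496
  f15: (p11, p7, p3) → 18.2748
  f16: (p11, p8, p7) → 7.3984
  f17: (p11, p3, p10) → 33.6483
  f18: (p11, p8, p10) → 56.1399
Σ area = 965.381

Euler: V−E+F = 11−27+18 = 2.


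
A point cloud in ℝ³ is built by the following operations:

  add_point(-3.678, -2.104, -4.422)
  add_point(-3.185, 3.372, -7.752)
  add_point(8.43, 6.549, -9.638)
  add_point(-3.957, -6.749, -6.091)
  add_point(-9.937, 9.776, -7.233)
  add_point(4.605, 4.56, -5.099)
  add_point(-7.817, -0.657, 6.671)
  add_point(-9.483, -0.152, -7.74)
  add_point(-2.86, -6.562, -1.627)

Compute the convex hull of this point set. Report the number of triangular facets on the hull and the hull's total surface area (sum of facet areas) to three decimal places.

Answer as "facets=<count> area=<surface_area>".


facets=10 area=642.911

Points on the hull: [2, 3, 4, 5, 6, 7, 8] (7 of 9).

Facet areas (half cross-product norm):
  f1: (p8, p3, p2) → 42.5932
  f2: (p8, p6, p3) → 20.2833
  f3: (p7, p2, p4) → 91.2150
  f4: (p7, p3, p2) → 80.1435
  f5: (p7, p6, p4) → 72.2213
  f6: (p7, p6, p3) → 60.9499
  f7: (p5, p2, p4) → 45.4625
  f8: (p5, p6, p4) → 123.8784
  f9: (p5, p8, p2) → 27.7956
  f10: (p5, p8, p6) → 78.3684
Σ area = 642.911

Check V−E+F: 7 − 15 + 10 = 2.


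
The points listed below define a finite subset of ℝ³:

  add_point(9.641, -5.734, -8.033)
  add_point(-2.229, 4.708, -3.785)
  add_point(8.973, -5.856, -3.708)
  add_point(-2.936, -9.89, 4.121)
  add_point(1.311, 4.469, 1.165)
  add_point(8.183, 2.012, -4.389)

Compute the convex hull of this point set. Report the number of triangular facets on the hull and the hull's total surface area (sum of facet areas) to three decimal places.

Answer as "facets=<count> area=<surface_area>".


Points on the hull: [0, 1, 2, 3, 4, 5] (6 of 6).

Facet areas (half cross-product norm):
  f1: (p1, p0, p3) → 124.2879
  f2: (p2, p0, p3) → 24.5716
  f3: (p4, p1, p3) → 46.4528
  f4: (p4, p2, p3) → 91.8941
  f5: (p5, p2, p0) → 17.2914
  f6: (p5, p4, p2) → 34.8503
  f7: (p5, p1, p0) → 42.6791
  f8: (p5, p4, p1) → 27.8973
Σ area = 409.924

Euler characteristic 6−12+8 = 2 ✓

facets=8 area=409.924


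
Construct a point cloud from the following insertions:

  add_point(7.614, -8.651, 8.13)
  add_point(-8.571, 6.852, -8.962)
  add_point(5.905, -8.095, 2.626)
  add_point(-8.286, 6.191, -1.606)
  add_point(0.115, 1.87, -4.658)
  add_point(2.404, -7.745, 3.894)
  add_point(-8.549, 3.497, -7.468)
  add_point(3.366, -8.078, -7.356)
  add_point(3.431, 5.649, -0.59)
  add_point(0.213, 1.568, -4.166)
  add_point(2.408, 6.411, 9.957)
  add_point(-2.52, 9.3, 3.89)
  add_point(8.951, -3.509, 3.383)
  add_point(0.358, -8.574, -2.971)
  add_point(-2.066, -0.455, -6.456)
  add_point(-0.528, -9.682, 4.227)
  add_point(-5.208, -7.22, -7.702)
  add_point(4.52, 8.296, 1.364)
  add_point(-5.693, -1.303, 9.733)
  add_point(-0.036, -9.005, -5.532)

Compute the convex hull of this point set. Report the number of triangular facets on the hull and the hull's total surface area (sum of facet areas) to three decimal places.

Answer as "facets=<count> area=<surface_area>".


Hull vertices (13/20): indices [0, 1, 3, 6, 7, 10, 11, 12, 15, 16, 17, 18, 19].

Area of each hull facet:
  f1: (p17, p10, p12) → 55.7517
  f2: (p17, p7, p1) → 141.5765
  f3: (p17, p7, p12) → 82.5231
  f4: (p16, p7, p1) → 59.1112
  f5: (p16, p18, p15) → 72.8387
  f6: (p11, p17, p1) → 54.2546
  f7: (p11, p17, p10) → 29.4055
  f8: (p11, p18, p10) → 45.6395
  f9: (p19, p16, p15) → 27.0652
  f10: (p19, p16, p7) → 10.0302
  f11: (p6, p16, p1) → 10.3380
  f12: (p6, p16, p18) → 97.4551
  f13: (p0, p18, p10) → 81.6563
  f14: (p0, p10, p12) → 48.0626
  f15: (p0, p18, p15) → 50.8997
  f16: (p0, p7, p12) → 44.9904
  f17: (p0, p19, p15) → 41.2578
  f18: (p0, p19, p7) → 31.0798
  f19: (p3, p11, p1) → 24.4594
  f20: (p3, p11, p18) → 52.6453
  f21: (p3, p6, p1) → 11.8560
  f22: (p3, p6, p18) → 38.0011
Σ area = 1110.898

Euler characteristic 13−33+22 = 2 ✓

facets=22 area=1110.898
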